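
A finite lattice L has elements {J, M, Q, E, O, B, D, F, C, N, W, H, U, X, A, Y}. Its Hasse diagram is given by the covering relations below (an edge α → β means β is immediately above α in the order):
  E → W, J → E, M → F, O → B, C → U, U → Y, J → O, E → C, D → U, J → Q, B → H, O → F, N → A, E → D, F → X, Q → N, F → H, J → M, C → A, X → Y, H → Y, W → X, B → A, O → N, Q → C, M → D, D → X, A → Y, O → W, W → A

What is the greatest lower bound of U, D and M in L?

M

Common lower bounds of {U, D, M}: J, M.
The greatest among these is M.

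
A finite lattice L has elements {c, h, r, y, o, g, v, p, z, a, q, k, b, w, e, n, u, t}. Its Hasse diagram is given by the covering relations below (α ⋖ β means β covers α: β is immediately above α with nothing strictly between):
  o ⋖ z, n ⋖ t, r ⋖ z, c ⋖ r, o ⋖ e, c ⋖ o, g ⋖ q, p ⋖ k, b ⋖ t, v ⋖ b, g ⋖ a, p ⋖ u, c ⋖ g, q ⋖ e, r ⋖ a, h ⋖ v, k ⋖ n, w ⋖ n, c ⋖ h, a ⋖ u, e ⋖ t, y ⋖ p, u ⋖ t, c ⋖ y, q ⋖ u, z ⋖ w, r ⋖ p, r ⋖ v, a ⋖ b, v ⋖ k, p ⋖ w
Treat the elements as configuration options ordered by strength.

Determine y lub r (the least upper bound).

Common upper bounds of {y, r}: k, n, p, t, u, w.
The least among these is p.

p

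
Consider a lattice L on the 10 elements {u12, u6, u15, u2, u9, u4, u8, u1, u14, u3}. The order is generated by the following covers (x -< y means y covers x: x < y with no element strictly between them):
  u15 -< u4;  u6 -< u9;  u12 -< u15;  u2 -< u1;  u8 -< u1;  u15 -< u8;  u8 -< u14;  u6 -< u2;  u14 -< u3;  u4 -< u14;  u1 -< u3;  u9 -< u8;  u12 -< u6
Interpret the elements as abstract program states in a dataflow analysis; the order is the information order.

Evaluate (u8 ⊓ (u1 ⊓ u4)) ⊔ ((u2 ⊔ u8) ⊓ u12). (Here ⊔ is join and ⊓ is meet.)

u1 ∧ u4 = u15
u8 ∧ u15 = u15
u2 ∨ u8 = u1
u1 ∧ u12 = u12
u15 ∨ u12 = u15

u15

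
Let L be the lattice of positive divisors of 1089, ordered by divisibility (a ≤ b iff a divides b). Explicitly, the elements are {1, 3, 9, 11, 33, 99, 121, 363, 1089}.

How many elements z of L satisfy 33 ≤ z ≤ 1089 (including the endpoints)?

4

The interval [33, 1089] = {1089, 33, 363, 99}, which has 4 elements.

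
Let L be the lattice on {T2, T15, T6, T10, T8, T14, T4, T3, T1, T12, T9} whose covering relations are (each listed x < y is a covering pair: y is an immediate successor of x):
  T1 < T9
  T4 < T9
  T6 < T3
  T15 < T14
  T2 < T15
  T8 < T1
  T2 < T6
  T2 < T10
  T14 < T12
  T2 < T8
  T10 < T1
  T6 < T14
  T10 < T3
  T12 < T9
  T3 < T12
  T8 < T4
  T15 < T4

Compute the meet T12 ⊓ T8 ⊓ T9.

Common lower bounds of {T12, T8, T9}: T2.
The greatest among these is T2.

T2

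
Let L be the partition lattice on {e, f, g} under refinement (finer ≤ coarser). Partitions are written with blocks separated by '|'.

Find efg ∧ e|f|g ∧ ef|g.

e|f|g

The meet (common refinement) of efg, e|f|g, ef|g intersects blocks pairwise, giving e|f|g.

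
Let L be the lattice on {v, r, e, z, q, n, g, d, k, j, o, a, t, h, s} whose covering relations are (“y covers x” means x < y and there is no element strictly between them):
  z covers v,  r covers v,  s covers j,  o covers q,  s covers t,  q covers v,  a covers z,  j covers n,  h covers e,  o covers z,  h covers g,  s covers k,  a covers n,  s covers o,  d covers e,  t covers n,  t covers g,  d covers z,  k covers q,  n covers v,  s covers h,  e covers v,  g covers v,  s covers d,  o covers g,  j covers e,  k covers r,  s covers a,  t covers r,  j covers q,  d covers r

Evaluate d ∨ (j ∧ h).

j ∧ h = e
d ∨ e = d

d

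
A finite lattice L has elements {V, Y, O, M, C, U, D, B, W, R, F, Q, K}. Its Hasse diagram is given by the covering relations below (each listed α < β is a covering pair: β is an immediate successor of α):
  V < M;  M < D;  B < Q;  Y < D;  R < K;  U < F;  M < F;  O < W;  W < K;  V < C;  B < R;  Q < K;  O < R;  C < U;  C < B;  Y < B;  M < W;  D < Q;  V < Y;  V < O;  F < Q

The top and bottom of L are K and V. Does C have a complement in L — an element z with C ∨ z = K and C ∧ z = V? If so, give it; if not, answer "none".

Need z with C ∨ z = K and C ∧ z = V.
Checking each element gives: W.

W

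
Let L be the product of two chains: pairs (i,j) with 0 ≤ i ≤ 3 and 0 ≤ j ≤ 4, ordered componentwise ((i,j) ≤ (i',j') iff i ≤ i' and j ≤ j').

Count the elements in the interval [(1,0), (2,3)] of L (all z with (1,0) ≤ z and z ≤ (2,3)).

The interval [(1,0), (2,3)] = {(1,0), (1,1), (1,2), (1,3), (2,0), (2,1), (2,2), (2,3)}, which has 8 elements.

8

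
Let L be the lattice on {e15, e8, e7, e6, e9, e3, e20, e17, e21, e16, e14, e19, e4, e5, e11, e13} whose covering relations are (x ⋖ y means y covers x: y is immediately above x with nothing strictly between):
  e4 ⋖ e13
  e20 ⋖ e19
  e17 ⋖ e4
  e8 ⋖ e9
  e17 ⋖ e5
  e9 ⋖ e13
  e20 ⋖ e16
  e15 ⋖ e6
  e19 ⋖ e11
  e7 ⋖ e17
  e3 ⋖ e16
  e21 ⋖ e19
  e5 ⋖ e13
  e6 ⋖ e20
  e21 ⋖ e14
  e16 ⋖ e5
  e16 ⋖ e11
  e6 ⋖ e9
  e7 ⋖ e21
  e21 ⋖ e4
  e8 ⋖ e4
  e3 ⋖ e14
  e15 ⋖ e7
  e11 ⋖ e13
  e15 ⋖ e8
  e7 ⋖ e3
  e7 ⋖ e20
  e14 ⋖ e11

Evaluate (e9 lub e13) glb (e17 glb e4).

e9 ∨ e13 = e13
e17 ∧ e4 = e17
e13 ∧ e17 = e17

e17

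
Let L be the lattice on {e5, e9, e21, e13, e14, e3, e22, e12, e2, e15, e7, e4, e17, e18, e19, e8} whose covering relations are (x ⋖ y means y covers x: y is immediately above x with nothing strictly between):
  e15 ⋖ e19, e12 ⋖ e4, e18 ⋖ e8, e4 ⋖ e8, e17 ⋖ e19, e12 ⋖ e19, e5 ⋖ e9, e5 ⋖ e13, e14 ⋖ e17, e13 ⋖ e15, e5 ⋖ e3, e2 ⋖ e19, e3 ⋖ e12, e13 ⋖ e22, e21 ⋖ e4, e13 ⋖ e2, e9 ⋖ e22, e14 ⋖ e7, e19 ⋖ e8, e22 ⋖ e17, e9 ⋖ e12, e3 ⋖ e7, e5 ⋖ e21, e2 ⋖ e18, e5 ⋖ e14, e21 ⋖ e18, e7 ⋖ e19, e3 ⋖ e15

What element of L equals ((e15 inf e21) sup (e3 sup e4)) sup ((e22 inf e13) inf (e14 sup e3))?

e4

e15 ∧ e21 = e5
e3 ∨ e4 = e4
e5 ∨ e4 = e4
e22 ∧ e13 = e13
e14 ∨ e3 = e7
e13 ∧ e7 = e5
e4 ∨ e5 = e4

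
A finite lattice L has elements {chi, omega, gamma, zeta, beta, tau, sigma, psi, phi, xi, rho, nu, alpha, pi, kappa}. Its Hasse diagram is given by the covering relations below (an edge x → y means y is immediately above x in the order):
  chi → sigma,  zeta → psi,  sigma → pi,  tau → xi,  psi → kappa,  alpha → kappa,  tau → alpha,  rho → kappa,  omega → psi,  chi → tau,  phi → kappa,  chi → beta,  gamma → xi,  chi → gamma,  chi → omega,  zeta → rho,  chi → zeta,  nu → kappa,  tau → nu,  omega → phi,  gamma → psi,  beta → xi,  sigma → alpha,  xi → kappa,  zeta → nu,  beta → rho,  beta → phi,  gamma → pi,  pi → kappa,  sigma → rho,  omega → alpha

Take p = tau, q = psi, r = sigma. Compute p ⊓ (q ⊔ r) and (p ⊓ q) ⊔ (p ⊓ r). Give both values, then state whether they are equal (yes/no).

tau; chi; no

q ⊔ r = kappa, so p ⊓ (q ⊔ r) = tau ⊓ kappa = tau.
p ⊓ q = chi and p ⊓ r = chi, so (p ⊓ q) ⊔ (p ⊓ r) = chi ⊔ chi = chi.
Equal: no.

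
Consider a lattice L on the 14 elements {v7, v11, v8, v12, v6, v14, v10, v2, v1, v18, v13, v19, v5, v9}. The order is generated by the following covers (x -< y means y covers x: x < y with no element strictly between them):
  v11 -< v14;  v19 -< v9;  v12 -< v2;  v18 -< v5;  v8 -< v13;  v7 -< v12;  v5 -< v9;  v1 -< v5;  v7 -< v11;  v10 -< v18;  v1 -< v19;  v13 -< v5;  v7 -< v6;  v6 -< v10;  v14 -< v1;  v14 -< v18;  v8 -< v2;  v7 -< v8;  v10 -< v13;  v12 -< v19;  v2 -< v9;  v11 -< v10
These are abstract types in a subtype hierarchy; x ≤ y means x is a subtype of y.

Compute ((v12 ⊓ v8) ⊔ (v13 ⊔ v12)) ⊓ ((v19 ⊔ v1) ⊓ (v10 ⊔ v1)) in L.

v12 ∧ v8 = v7
v13 ∨ v12 = v9
v7 ∨ v9 = v9
v19 ∨ v1 = v19
v10 ∨ v1 = v5
v19 ∧ v5 = v1
v9 ∧ v1 = v1

v1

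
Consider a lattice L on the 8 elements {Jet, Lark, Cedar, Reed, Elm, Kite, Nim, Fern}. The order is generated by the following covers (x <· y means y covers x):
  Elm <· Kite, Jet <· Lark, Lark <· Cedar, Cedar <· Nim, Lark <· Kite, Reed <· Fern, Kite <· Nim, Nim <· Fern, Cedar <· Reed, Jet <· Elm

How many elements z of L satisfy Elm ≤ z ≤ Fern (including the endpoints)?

4

The interval [Elm, Fern] = {Elm, Fern, Kite, Nim}, which has 4 elements.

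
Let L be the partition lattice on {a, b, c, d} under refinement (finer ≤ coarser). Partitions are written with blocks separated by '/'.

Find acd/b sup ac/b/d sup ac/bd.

The join of acd/b, ac/b/d, ac/bd merges any blocks that overlap across the partitions, giving abcd.

abcd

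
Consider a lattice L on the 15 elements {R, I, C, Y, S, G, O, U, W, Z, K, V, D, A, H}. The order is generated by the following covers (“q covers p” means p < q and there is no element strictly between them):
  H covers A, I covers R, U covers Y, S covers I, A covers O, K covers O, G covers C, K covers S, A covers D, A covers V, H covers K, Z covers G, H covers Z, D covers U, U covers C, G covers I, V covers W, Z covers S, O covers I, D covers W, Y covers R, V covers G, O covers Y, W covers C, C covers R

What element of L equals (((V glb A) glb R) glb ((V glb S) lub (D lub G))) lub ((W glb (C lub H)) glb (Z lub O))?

W

V ∧ A = V
V ∧ R = R
V ∧ S = I
D ∨ G = A
I ∨ A = A
R ∧ A = R
C ∨ H = H
W ∧ H = W
Z ∨ O = H
W ∧ H = W
R ∨ W = W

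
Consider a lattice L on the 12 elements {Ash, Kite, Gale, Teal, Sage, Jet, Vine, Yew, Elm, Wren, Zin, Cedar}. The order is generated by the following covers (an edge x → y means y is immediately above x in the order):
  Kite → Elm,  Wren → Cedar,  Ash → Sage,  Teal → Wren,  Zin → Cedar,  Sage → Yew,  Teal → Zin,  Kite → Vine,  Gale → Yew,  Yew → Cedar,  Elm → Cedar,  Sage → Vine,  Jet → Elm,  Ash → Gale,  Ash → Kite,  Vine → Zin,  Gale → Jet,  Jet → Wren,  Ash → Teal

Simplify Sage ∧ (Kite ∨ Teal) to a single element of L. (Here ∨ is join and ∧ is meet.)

Kite ∨ Teal = Zin
Sage ∧ Zin = Sage

Sage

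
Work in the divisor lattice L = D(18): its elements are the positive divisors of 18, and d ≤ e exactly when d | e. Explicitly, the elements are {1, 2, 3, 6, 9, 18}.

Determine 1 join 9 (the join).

In the divisibility order, the join is the least common multiple: lcm(1, 9) = 9.

9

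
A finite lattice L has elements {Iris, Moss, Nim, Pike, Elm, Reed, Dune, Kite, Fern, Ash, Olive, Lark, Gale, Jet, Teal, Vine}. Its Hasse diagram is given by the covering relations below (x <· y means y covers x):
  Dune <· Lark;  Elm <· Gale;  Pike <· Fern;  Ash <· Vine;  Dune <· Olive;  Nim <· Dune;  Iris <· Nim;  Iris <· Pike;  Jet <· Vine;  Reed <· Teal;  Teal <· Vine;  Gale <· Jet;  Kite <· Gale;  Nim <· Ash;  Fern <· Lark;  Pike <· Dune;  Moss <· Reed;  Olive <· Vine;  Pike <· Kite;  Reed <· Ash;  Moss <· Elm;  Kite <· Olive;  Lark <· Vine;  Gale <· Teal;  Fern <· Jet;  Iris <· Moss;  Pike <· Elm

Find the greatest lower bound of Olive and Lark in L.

Dune

Common lower bounds of {Olive, Lark}: Dune, Iris, Nim, Pike.
The greatest among these is Dune.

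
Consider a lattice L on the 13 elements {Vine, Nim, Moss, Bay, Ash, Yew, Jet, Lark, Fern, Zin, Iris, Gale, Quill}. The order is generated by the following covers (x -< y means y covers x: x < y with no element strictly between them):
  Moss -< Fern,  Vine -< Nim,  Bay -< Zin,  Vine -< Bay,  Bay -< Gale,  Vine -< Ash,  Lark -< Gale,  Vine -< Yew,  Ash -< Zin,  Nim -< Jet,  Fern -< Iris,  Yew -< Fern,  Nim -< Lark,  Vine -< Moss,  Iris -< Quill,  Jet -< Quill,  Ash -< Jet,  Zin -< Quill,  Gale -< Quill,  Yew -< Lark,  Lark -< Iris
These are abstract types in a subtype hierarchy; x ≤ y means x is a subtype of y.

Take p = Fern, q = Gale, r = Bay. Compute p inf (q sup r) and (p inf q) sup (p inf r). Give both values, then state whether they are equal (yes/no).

q sup r = Gale, so p inf (q sup r) = Fern inf Gale = Yew.
p inf q = Yew and p inf r = Vine, so (p inf q) sup (p inf r) = Yew sup Vine = Yew.
Equal: yes.

Yew; Yew; yes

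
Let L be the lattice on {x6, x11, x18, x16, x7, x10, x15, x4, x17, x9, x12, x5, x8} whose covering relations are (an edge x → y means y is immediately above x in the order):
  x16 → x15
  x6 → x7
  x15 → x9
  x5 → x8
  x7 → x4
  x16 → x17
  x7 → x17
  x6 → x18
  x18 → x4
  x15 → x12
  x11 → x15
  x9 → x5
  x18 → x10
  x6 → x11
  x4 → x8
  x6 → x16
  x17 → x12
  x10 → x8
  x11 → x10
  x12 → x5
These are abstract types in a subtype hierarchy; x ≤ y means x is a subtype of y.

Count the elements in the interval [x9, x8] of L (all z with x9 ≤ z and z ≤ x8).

3

The interval [x9, x8] = {x5, x8, x9}, which has 3 elements.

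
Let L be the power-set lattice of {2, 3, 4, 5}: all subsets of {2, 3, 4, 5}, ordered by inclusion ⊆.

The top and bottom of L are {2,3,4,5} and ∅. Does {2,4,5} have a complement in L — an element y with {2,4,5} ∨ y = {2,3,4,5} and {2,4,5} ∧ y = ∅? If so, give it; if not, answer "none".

Need y with {2,4,5} ∨ y = {2,3,4,5} and {2,4,5} ∧ y = ∅.
Checking each element gives: {3}.

{3}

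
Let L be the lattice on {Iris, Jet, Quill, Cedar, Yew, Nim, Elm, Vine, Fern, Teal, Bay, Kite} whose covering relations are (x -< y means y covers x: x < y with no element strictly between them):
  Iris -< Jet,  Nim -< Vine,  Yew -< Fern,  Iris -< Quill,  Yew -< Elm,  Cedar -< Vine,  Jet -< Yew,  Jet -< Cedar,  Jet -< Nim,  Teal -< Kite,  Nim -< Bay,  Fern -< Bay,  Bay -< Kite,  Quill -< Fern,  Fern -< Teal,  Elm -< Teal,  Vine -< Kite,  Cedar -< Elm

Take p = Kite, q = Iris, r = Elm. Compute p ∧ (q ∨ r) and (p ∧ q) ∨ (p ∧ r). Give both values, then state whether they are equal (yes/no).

q ∨ r = Elm, so p ∧ (q ∨ r) = Kite ∧ Elm = Elm.
p ∧ q = Iris and p ∧ r = Elm, so (p ∧ q) ∨ (p ∧ r) = Iris ∨ Elm = Elm.
Equal: yes.

Elm; Elm; yes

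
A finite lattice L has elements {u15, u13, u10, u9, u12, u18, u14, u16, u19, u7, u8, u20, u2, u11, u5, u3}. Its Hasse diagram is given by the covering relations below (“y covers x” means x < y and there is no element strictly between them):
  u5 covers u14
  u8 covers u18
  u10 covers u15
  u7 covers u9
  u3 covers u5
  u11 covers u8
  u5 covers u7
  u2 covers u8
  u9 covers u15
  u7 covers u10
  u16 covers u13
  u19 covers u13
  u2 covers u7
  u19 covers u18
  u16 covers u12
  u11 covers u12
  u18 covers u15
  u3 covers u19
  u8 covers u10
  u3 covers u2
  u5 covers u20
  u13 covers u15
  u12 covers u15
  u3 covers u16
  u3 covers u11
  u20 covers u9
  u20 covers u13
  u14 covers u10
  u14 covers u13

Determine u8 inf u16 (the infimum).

Common lower bounds of {u8, u16}: u15.
The greatest among these is u15.

u15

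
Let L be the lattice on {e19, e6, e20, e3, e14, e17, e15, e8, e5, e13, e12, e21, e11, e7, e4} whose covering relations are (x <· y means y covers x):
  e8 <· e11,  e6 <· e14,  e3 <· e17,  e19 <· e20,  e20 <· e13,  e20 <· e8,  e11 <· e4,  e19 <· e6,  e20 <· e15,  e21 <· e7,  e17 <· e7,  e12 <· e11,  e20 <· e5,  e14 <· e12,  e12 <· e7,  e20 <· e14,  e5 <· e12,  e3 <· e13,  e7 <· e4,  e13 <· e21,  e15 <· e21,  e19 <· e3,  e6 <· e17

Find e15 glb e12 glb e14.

e20

Common lower bounds of {e15, e12, e14}: e19, e20.
The greatest among these is e20.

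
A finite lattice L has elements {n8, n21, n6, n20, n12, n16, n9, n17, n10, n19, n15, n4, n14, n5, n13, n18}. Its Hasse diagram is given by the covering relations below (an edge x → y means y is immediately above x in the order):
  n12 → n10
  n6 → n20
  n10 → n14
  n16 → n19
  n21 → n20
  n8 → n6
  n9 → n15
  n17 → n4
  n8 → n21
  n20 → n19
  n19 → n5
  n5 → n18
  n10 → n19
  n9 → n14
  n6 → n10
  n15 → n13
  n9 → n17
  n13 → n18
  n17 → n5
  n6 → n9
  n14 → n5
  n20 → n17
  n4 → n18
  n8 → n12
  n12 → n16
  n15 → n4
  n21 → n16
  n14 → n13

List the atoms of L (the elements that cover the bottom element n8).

The atoms are exactly the elements that cover n8: n12, n21, n6.

n12, n21, n6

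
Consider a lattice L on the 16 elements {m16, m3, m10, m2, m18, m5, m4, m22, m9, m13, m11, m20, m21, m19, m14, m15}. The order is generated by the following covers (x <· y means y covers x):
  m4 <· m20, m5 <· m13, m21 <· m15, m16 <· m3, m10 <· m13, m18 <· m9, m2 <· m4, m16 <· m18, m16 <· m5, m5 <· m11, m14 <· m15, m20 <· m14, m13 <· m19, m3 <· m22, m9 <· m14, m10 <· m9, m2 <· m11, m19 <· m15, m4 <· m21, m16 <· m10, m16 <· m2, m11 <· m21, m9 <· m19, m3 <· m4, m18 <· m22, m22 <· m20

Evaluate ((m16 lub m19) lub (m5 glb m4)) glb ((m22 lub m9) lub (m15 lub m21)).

m16 ∨ m19 = m19
m5 ∧ m4 = m16
m19 ∨ m16 = m19
m22 ∨ m9 = m14
m15 ∨ m21 = m15
m14 ∨ m15 = m15
m19 ∧ m15 = m19

m19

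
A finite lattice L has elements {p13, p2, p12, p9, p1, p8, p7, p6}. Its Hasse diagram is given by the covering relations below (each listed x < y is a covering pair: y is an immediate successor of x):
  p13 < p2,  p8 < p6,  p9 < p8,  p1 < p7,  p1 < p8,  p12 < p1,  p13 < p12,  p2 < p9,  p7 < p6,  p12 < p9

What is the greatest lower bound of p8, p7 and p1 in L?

Common lower bounds of {p8, p7, p1}: p1, p12, p13.
The greatest among these is p1.

p1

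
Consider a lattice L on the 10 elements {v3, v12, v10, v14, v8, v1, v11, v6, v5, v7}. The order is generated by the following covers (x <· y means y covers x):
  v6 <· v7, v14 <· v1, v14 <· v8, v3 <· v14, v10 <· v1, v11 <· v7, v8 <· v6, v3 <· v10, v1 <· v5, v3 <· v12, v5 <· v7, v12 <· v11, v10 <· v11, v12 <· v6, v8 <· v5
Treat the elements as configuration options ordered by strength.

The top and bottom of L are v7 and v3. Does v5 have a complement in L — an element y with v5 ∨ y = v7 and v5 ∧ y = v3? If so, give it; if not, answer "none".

v12

Need y with v5 ∨ y = v7 and v5 ∧ y = v3.
Checking each element gives: v12.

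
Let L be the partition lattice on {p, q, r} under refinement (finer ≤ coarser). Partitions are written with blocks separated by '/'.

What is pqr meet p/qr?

p/qr

The meet (common refinement) of pqr and p/qr intersects blocks pairwise, giving p/qr.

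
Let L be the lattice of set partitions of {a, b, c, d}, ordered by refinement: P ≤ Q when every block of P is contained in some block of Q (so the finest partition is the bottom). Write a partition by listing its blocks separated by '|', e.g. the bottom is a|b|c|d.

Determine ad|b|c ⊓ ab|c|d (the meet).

a|b|c|d

Common lower bounds of {ad|b|c, ab|c|d}: a|b|c|d.
The greatest among these is a|b|c|d.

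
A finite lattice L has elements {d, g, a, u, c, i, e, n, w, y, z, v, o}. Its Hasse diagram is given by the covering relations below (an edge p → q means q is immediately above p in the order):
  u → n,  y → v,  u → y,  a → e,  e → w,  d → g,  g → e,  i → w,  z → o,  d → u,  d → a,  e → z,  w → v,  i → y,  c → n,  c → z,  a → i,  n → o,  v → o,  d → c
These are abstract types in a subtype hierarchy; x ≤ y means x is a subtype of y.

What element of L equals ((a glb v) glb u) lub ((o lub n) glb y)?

a ∧ v = a
a ∧ u = d
o ∨ n = o
o ∧ y = y
d ∨ y = y

y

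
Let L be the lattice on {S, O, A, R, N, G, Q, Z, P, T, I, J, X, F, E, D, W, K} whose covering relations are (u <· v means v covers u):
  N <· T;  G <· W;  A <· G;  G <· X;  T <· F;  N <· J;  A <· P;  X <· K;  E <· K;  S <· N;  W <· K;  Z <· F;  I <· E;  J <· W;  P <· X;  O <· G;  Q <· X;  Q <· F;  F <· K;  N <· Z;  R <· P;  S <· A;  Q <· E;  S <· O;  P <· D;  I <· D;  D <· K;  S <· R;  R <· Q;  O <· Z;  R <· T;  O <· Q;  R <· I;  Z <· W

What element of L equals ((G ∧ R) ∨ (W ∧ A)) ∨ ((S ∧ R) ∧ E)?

A

G ∧ R = S
W ∧ A = A
S ∨ A = A
S ∧ R = S
S ∧ E = S
A ∨ S = A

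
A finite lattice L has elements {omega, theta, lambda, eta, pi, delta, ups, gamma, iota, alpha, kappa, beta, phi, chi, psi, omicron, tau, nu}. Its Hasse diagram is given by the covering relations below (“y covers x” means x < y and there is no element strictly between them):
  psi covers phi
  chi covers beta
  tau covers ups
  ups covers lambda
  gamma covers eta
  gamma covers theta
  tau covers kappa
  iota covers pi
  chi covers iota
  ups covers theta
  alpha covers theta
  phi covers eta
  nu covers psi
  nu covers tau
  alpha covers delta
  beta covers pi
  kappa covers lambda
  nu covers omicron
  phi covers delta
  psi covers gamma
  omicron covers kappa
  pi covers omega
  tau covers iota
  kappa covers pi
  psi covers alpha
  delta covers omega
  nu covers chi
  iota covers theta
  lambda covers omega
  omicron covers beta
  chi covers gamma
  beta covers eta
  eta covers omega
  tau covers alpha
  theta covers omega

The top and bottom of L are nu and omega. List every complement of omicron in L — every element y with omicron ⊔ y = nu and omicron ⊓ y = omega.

alpha, delta, theta

Need y with omicron ∨ y = nu and omicron ∧ y = omega.
Checking each element gives: alpha, delta, theta.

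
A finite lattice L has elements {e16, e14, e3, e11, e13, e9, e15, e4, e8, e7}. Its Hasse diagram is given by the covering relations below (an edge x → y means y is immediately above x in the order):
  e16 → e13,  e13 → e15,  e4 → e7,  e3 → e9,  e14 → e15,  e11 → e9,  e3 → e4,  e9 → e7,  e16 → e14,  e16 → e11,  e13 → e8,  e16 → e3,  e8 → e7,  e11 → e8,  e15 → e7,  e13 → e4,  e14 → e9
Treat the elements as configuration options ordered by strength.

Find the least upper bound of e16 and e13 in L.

e13

Common upper bounds of {e16, e13}: e13, e15, e4, e7, e8.
The least among these is e13.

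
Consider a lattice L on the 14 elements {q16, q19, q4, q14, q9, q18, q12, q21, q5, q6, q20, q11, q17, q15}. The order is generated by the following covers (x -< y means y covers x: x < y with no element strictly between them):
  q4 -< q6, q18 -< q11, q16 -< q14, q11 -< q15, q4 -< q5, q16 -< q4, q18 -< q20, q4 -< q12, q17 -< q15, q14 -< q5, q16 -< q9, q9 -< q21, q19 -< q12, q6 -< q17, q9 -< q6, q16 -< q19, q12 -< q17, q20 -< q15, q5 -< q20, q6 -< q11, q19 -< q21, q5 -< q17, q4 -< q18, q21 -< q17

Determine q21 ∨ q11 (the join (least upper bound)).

Common upper bounds of {q21, q11}: q15.
The least among these is q15.

q15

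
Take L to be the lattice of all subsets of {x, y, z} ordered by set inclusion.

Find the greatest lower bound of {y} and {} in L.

{}

Common lower bounds of {{y}, {}}: {}.
The greatest among these is {}.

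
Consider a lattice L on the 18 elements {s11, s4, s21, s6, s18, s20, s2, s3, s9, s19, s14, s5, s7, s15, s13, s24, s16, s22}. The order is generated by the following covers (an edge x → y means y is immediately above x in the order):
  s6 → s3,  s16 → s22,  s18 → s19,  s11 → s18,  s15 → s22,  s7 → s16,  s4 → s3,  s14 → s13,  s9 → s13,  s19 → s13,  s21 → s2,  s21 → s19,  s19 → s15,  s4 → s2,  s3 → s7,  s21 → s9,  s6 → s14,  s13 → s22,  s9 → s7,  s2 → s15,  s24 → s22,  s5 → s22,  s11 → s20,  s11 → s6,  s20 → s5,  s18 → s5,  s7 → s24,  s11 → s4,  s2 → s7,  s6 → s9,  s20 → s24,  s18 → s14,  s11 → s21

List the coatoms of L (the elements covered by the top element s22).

The coatoms are exactly the elements covered by s22: s13, s15, s16, s24, s5.

s13, s15, s16, s24, s5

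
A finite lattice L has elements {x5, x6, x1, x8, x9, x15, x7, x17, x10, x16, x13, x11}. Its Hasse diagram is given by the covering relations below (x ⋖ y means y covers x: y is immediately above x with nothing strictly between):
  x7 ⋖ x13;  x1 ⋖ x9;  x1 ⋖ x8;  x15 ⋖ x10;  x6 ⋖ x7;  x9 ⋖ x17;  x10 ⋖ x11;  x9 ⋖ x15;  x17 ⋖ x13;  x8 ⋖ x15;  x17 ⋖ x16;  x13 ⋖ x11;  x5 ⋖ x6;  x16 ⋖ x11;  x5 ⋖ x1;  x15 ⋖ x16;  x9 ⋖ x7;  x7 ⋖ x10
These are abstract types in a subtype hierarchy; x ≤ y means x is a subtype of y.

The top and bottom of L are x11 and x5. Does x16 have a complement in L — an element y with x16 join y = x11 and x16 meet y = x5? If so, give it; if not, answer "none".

x6

Need y with x16 ∨ y = x11 and x16 ∧ y = x5.
Checking each element gives: x6.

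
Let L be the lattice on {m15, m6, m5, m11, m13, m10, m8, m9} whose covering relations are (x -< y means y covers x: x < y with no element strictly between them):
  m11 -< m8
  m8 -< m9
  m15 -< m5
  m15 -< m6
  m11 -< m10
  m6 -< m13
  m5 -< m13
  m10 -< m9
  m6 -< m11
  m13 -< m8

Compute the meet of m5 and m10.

m15

Common lower bounds of {m5, m10}: m15.
The greatest among these is m15.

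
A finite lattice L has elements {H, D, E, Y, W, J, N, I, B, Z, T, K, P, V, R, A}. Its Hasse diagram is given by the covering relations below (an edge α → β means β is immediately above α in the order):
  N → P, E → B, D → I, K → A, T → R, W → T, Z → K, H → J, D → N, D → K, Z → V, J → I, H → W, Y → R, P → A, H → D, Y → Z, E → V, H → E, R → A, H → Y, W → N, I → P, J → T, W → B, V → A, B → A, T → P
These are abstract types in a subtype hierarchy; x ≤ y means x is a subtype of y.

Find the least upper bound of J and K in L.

Common upper bounds of {J, K}: A.
The least among these is A.

A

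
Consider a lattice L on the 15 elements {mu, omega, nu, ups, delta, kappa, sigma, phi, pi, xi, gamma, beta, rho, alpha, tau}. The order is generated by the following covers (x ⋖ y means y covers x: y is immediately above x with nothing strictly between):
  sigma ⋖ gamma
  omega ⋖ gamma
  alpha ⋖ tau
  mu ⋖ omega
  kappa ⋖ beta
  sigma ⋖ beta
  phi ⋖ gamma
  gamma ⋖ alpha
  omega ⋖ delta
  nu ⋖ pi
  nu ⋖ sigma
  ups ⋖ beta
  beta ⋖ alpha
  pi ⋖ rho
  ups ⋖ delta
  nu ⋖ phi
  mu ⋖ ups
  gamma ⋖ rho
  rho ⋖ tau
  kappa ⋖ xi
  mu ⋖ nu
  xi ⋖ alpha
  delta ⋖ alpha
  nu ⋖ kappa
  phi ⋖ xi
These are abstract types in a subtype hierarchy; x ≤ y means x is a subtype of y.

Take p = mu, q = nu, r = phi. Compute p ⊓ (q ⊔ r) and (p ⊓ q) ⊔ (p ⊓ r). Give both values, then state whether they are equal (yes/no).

q ⊔ r = phi, so p ⊓ (q ⊔ r) = mu ⊓ phi = mu.
p ⊓ q = mu and p ⊓ r = mu, so (p ⊓ q) ⊔ (p ⊓ r) = mu ⊔ mu = mu.
Equal: yes.

mu; mu; yes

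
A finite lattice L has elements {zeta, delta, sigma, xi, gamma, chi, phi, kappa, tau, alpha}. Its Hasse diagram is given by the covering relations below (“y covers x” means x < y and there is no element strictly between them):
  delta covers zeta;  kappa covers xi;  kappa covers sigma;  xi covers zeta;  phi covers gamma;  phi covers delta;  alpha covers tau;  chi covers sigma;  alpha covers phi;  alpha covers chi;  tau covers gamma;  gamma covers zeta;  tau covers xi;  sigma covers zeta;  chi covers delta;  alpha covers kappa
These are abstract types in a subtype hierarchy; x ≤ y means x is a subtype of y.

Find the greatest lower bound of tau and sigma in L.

Common lower bounds of {tau, sigma}: zeta.
The greatest among these is zeta.

zeta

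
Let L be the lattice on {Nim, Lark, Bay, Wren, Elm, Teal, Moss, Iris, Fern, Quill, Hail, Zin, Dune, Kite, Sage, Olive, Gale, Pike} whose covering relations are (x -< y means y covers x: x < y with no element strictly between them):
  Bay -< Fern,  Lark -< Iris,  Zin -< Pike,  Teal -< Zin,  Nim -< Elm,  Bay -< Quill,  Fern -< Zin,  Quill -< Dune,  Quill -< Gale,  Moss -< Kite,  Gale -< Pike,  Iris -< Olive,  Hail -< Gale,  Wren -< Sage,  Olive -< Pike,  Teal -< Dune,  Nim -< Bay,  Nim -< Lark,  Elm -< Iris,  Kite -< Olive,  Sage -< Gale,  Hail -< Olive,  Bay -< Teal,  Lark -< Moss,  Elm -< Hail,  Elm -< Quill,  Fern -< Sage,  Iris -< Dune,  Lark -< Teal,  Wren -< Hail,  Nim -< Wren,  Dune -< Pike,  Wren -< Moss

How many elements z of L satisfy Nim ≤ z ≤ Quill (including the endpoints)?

The interval [Nim, Quill] = {Bay, Elm, Nim, Quill}, which has 4 elements.

4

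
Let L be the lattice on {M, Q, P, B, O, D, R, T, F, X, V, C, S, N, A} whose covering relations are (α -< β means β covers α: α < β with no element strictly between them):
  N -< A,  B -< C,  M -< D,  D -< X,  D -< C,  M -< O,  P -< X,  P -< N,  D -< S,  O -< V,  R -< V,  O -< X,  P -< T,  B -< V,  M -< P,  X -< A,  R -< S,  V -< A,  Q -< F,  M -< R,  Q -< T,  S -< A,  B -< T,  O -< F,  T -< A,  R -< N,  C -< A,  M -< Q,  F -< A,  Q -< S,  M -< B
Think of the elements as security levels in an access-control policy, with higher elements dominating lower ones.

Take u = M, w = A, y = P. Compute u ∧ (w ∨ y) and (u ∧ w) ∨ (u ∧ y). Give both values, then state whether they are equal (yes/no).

M; M; yes

w ∨ y = A, so u ∧ (w ∨ y) = M ∧ A = M.
u ∧ w = M and u ∧ y = M, so (u ∧ w) ∨ (u ∧ y) = M ∨ M = M.
Equal: yes.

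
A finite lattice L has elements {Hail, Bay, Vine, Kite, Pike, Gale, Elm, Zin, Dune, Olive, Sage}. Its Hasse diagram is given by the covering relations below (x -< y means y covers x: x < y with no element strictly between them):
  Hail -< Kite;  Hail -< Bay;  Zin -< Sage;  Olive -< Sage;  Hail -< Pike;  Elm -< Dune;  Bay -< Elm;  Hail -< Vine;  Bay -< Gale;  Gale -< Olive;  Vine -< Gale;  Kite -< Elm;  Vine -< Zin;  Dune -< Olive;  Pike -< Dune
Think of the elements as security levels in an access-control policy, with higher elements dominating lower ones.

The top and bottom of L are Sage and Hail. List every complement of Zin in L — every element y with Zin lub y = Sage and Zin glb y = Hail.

Need y with Zin ∨ y = Sage and Zin ∧ y = Hail.
Checking each element gives: Bay, Dune, Elm, Kite, Pike.

Bay, Dune, Elm, Kite, Pike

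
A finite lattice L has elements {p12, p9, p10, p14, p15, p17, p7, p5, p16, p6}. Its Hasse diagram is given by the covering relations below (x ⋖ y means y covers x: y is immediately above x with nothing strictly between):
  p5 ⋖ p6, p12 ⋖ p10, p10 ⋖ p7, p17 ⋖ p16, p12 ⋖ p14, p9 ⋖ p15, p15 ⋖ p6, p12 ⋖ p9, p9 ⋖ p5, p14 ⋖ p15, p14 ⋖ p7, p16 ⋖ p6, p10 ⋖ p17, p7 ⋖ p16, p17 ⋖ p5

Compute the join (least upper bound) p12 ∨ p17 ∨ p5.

Common upper bounds of {p12, p17, p5}: p5, p6.
The least among these is p5.

p5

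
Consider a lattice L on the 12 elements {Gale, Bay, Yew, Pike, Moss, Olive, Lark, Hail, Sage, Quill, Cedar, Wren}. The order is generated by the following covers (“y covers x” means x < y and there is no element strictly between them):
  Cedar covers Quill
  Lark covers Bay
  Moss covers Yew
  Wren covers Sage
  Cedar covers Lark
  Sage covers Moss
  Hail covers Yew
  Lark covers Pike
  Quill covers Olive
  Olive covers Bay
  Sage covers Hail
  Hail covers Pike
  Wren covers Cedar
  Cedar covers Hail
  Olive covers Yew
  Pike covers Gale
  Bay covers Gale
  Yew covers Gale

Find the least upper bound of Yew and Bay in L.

Common upper bounds of {Yew, Bay}: Cedar, Olive, Quill, Wren.
The least among these is Olive.

Olive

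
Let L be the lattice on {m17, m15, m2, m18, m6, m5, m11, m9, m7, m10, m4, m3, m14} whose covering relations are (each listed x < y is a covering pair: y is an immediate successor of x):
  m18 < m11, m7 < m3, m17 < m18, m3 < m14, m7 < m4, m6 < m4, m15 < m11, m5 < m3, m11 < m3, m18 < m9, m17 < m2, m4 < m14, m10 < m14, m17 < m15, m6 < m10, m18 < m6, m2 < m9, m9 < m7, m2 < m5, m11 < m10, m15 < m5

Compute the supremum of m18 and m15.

m11

Common upper bounds of {m18, m15}: m10, m11, m14, m3.
The least among these is m11.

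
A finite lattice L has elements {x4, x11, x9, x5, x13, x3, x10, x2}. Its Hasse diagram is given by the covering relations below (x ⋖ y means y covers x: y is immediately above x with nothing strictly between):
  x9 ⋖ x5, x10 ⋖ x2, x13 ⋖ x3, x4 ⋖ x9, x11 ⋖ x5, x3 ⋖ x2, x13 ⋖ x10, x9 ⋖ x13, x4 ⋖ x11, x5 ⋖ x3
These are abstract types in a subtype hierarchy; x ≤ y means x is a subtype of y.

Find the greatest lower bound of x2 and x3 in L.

x3

Common lower bounds of {x2, x3}: x11, x13, x3, x4, x5, x9.
The greatest among these is x3.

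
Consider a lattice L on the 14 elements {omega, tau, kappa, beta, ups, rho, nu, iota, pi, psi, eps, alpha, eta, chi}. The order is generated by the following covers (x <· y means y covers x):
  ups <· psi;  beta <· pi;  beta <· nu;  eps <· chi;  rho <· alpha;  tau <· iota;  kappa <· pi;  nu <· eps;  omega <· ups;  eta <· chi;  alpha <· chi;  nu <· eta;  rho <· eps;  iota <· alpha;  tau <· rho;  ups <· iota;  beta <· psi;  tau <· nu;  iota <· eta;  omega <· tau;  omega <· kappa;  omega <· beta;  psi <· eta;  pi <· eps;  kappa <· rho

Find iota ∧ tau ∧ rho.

tau

Common lower bounds of {iota, tau, rho}: omega, tau.
The greatest among these is tau.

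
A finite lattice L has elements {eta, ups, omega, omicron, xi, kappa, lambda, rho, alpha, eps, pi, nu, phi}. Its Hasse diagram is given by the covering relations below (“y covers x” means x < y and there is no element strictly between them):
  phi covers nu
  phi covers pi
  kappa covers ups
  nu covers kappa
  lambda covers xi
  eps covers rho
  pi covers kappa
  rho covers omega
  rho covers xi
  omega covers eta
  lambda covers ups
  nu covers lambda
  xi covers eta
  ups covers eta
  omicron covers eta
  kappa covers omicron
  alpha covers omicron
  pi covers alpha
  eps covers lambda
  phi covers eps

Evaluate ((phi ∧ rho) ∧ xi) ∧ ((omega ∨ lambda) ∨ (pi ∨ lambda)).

phi ∧ rho = rho
rho ∧ xi = xi
omega ∨ lambda = eps
pi ∨ lambda = phi
eps ∨ phi = phi
xi ∧ phi = xi

xi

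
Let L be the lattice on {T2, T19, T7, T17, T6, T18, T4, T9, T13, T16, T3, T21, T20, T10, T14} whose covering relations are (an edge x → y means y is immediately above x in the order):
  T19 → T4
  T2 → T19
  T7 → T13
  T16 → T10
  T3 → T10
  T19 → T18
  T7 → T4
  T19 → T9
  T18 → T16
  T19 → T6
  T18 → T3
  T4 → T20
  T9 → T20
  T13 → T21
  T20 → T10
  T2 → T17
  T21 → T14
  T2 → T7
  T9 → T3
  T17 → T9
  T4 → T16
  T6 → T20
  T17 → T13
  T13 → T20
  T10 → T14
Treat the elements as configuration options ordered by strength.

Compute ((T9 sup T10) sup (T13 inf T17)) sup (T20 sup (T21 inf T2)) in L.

T10

T9 ∨ T10 = T10
T13 ∧ T17 = T17
T10 ∨ T17 = T10
T21 ∧ T2 = T2
T20 ∨ T2 = T20
T10 ∨ T20 = T10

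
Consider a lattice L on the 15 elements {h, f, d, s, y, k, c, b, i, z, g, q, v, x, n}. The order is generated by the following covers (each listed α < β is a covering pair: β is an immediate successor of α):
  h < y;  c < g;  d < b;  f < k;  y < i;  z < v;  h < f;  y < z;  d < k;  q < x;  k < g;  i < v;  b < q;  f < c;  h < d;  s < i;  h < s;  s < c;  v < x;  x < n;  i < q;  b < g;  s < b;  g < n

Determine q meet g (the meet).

Common lower bounds of {q, g}: b, d, h, s.
The greatest among these is b.

b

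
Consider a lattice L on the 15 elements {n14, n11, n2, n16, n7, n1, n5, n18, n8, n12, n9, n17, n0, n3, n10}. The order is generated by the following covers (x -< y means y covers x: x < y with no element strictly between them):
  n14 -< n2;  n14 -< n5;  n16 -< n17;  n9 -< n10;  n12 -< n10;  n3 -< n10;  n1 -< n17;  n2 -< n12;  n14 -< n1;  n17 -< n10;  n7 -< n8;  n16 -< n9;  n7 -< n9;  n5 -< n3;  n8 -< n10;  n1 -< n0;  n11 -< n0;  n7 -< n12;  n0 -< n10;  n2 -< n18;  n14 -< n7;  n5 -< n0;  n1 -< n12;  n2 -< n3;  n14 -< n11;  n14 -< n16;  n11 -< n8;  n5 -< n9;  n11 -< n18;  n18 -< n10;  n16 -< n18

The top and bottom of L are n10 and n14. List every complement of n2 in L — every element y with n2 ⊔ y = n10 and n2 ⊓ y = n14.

Need y with n2 ∨ y = n10 and n2 ∧ y = n14.
Checking each element gives: n0, n17, n8, n9.

n0, n17, n8, n9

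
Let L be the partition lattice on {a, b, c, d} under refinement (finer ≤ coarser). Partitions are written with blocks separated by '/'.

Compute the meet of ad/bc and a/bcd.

The meet (common refinement) of ad/bc and a/bcd intersects blocks pairwise, giving a/bc/d.

a/bc/d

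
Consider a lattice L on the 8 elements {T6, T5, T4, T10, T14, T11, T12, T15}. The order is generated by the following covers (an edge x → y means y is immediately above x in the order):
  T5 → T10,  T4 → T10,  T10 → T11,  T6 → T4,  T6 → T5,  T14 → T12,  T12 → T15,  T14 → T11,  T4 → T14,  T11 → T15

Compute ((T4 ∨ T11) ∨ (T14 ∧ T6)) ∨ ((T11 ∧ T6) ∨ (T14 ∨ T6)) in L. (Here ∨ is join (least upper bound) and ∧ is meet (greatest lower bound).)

T4 ∨ T11 = T11
T14 ∧ T6 = T6
T11 ∨ T6 = T11
T11 ∧ T6 = T6
T14 ∨ T6 = T14
T6 ∨ T14 = T14
T11 ∨ T14 = T11

T11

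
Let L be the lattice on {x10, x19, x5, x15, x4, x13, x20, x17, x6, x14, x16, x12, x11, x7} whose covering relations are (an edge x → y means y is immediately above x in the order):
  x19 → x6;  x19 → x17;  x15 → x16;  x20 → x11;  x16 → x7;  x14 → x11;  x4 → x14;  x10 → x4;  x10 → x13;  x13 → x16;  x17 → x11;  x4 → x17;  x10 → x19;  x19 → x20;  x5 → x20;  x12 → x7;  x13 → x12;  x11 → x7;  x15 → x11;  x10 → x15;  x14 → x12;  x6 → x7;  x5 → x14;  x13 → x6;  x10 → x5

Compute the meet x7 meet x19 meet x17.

x19

Common lower bounds of {x7, x19, x17}: x10, x19.
The greatest among these is x19.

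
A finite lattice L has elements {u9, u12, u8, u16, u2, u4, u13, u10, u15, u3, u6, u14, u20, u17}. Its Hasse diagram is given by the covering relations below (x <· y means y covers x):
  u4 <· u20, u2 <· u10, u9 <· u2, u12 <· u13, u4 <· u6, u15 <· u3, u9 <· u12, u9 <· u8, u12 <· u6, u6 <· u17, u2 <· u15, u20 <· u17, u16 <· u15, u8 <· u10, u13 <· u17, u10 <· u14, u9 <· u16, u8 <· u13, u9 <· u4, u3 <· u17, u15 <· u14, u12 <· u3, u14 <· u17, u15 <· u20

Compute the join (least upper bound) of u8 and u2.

u10

Common upper bounds of {u8, u2}: u10, u14, u17.
The least among these is u10.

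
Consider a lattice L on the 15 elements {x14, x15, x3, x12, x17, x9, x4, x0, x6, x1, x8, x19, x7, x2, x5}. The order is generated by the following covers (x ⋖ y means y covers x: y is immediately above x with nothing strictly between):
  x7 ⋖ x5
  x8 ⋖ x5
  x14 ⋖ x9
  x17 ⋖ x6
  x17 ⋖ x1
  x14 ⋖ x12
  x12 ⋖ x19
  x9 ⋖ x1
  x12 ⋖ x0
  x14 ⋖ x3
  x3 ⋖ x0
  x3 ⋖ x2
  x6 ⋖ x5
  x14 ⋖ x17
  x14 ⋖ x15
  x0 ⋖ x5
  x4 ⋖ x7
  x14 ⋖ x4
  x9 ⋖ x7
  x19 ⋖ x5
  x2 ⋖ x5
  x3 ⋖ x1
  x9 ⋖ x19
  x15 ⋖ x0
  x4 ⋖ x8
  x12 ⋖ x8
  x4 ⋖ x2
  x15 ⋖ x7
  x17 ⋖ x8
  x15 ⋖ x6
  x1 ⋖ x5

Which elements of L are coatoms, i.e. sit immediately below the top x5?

x0, x1, x19, x2, x6, x7, x8

The coatoms are exactly the elements covered by x5: x0, x1, x19, x2, x6, x7, x8.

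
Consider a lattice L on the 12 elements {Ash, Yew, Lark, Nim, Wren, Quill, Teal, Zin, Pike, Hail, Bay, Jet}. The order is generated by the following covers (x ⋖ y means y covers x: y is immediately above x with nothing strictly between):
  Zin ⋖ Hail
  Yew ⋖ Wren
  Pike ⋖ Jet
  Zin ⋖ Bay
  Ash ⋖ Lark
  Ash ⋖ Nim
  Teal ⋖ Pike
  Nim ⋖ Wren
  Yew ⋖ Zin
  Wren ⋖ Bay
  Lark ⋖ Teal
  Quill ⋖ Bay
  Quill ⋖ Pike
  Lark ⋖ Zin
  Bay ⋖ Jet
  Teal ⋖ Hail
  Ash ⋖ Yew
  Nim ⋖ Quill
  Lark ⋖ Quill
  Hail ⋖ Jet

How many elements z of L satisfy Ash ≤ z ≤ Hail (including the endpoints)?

6

The interval [Ash, Hail] = {Ash, Hail, Lark, Teal, Yew, Zin}, which has 6 elements.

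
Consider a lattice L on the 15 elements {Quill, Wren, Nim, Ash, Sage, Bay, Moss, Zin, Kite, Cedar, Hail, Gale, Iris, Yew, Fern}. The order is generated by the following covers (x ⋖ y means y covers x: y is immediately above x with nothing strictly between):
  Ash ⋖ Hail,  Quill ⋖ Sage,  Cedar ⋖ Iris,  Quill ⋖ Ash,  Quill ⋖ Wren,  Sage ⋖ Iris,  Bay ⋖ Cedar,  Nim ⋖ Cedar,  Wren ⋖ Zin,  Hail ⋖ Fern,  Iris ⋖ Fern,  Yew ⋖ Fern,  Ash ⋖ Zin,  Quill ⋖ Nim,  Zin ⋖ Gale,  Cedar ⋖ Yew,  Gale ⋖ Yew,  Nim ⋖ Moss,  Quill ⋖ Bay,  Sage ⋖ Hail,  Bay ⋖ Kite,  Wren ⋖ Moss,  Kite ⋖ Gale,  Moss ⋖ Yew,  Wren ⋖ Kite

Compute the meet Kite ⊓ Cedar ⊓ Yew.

Bay

Common lower bounds of {Kite, Cedar, Yew}: Bay, Quill.
The greatest among these is Bay.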